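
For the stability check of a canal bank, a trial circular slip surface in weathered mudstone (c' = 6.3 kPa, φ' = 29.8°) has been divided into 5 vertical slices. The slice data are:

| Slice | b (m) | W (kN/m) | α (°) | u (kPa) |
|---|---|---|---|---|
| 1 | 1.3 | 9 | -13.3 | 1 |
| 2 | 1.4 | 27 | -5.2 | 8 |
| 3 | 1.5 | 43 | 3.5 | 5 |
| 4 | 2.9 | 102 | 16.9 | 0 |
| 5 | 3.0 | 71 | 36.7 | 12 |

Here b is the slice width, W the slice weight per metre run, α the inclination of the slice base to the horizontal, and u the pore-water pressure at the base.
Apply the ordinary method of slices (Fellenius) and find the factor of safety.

Ordinary method of slices: FS = Σ[c'·Δl_i + (W_i cosα_i − u_i·Δl_i)·tanφ'] / Σ W_i sinα_i, with Δl_i = b_i / cosα_i.
Slice 1: Δl = 1.3/cos(-13.3°) = 1.336 m; N'_1 = 9·cos(-13.3°) − 1·1.336 = 7.4; c'Δl = 8.42; W sinα = -2.1
Slice 2: Δl = 1.4/cos(-5.2°) = 1.406 m; N'_2 = 27·cos(-5.2°) − 8·1.406 = 15.6; c'Δl = 8.86; W sinα = -2.4
Slice 3: Δl = 1.5/cos3.5° = 1.503 m; N'_3 = 43·cos3.5° − 5·1.503 = 35.4; c'Δl = 9.47; W sinα = 2.6
Slice 4: Δl = 2.9/cos16.9° = 3.031 m; N'_4 = 102·cos16.9° − 0·3.031 = 97.6; c'Δl = 19.09; W sinα = 29.7
Slice 5: Δl = 3.0/cos36.7° = 3.742 m; N'_5 = 71·cos36.7° − 12·3.742 = 12.0; c'Δl = 23.57; W sinα = 42.4
Σc'Δl = 69.4 kN/m; ΣN' = 168.1 kN/m; ΣW sinα = 70.2 kN/m
Resisting = 69.4 + 168.1·tan29.8° = 69.4 + 96.3 = 165.7 kN/m
FS = 165.7 / 70.2 = 2.360

FS = 2.36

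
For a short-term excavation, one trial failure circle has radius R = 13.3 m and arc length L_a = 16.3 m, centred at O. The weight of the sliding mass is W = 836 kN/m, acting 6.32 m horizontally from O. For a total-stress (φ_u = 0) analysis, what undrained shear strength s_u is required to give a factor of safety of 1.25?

s_u = 30.5 kPa

FS = s_u·L_a·R / (W·d), so s_u = FS·W·d / (L_a·R).
s_u = 1.25·836·6.32 / (16.30·13.3) = 6604.4 / 216.79 = 30.46 kPa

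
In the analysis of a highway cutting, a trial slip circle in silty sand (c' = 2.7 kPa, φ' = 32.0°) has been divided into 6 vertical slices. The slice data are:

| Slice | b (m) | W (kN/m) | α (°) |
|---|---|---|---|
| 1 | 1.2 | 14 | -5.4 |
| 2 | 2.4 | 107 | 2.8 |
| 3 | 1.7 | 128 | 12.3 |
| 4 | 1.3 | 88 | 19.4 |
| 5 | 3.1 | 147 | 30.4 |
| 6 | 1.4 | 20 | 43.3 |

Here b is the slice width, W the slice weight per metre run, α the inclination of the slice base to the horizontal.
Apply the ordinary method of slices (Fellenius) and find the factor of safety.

Ordinary method of slices: FS = Σ[c'·Δl_i + (W_i cosα_i)·tanφ'] / Σ W_i sinα_i, with Δl_i = b_i / cosα_i.
Slice 1: Δl = 1.2/cos(-5.4°) = 1.205 m; N'_1 = 14·cos(-5.4°) = 13.9; c'Δl = 3.25; W sinα = -1.3
Slice 2: Δl = 2.4/cos2.8° = 2.403 m; N'_2 = 107·cos2.8° = 106.9; c'Δl = 6.49; W sinα = 5.2
Slice 3: Δl = 1.7/cos12.3° = 1.740 m; N'_3 = 128·cos12.3° = 125.1; c'Δl = 4.70; W sinα = 27.3
Slice 4: Δl = 1.3/cos19.4° = 1.378 m; N'_4 = 88·cos19.4° = 83.0; c'Δl = 3.72; W sinα = 29.2
Slice 5: Δl = 3.1/cos30.4° = 3.594 m; N'_5 = 147·cos30.4° = 126.8; c'Δl = 9.70; W sinα = 74.4
Slice 6: Δl = 1.4/cos43.3° = 1.924 m; N'_6 = 20·cos43.3° = 14.6; c'Δl = 5.19; W sinα = 13.7
Σc'Δl = 33.1 kN/m; ΣN' = 470.2 kN/m; ΣW sinα = 148.5 kN/m
Resisting = 33.1 + 470.2·tan32.0° = 33.1 + 293.8 = 326.9 kN/m
FS = 326.9 / 148.5 = 2.201

FS = 2.20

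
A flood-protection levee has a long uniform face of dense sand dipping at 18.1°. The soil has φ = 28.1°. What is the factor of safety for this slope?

For a dry cohesionless infinite slope the factor of safety is FS = tanφ / tanβ.
FS = tan28.1° / tan18.1° = 0.5340 / 0.3269 = 1.634

FS = 1.63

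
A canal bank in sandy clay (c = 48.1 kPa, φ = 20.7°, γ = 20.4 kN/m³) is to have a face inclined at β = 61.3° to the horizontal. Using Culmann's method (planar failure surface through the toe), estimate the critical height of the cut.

Culmann's analysis gives the critical failure plane at α_cr = (β + φ)/2 = (61.3 + 20.7)/2 = 41.0°, and the critical height
H_c = (4c/γ) · sinβ cosφ / [1 − cos(β − φ)]
    = (4·48.1/20.4) · sin61.3°·cos20.7° / [1 − cos(40.6°)]
    = 9.431 · 0.8771·0.9354 / [1 − 0.7593]
    = 9.431 · 0.8205 / 0.2407
    = 32.15 m

H_c = 32.15 m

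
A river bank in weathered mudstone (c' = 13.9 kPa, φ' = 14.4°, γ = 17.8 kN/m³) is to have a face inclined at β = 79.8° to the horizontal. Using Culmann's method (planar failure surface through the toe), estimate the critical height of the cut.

H_c = 5.10 m

Culmann's analysis gives the critical failure plane at α_cr = (β + φ')/2 = (79.8 + 14.4)/2 = 47.1°, and the critical height
H_c = (4c'/γ) · sinβ cosφ' / [1 − cos(β − φ')]
    = (4·13.9/17.8) · sin79.8°·cos14.4° / [1 − cos(65.4°)]
    = 3.124 · 0.9842·0.9686 / [1 − 0.4163]
    = 3.124 · 0.9533 / 0.5837
    = 5.10 m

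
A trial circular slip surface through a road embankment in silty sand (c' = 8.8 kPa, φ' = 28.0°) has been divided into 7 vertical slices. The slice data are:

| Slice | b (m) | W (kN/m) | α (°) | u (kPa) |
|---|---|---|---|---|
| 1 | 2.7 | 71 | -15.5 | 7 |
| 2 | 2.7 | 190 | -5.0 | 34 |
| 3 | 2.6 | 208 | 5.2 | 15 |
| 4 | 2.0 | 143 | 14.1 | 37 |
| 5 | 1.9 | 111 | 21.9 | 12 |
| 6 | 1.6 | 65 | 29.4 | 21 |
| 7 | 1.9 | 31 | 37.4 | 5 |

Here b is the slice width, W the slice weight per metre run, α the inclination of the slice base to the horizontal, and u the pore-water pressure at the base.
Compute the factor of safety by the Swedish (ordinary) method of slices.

Ordinary method of slices: FS = Σ[c'·Δl_i + (W_i cosα_i − u_i·Δl_i)·tanφ'] / Σ W_i sinα_i, with Δl_i = b_i / cosα_i.
Slice 1: Δl = 2.7/cos(-15.5°) = 2.802 m; N'_1 = 71·cos(-15.5°) − 7·2.802 = 48.8; c'Δl = 24.66; W sinα = -19.0
Slice 2: Δl = 2.7/cos(-5.0°) = 2.710 m; N'_2 = 190·cos(-5.0°) − 34·2.710 = 97.1; c'Δl = 23.85; W sinα = -16.6
Slice 3: Δl = 2.6/cos5.2° = 2.611 m; N'_3 = 208·cos5.2° − 15·2.611 = 168.0; c'Δl = 22.97; W sinα = 18.9
Slice 4: Δl = 2.0/cos14.1° = 2.062 m; N'_4 = 143·cos14.1° − 37·2.062 = 62.4; c'Δl = 18.15; W sinα = 34.8
Slice 5: Δl = 1.9/cos21.9° = 2.048 m; N'_5 = 111·cos21.9° − 12·2.048 = 78.4; c'Δl = 18.02; W sinα = 41.4
Slice 6: Δl = 1.6/cos29.4° = 1.837 m; N'_6 = 65·cos29.4° − 21·1.837 = 18.1; c'Δl = 16.16; W sinα = 31.9
Slice 7: Δl = 1.9/cos37.4° = 2.392 m; N'_7 = 31·cos37.4° − 5·2.392 = 12.7; c'Δl = 21.05; W sinα = 18.8
Σc'Δl = 144.9 kN/m; ΣN' = 485.5 kN/m; ΣW sinα = 110.3 kN/m
Resisting = 144.9 + 485.5·tan28.0° = 144.9 + 258.1 = 403.0 kN/m
FS = 403.0 / 110.3 = 3.654

FS = 3.65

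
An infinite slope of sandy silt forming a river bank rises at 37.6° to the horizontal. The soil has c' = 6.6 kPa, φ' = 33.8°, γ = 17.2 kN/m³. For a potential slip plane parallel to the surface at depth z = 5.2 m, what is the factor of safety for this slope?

For an infinite slope with a slip plane parallel to the surface (no pore pressure): FS = [c' + γz cos²β tanφ'] / [γz sinβ cosβ].
γz = 17.2·5.2 = 89.44 kN/m²
Numerator = 6.6 + 89.44·cos²37.6°·tan33.8° = 6.6 + 89.44·0.6277·0.6694 = 44.185 kPa
Denominator = 89.44·sin37.6°·cos37.6° = 89.44·0.6101·0.7923 = 43.236 kPa
FS = 44.185 / 43.236 = 1.022

FS = 1.02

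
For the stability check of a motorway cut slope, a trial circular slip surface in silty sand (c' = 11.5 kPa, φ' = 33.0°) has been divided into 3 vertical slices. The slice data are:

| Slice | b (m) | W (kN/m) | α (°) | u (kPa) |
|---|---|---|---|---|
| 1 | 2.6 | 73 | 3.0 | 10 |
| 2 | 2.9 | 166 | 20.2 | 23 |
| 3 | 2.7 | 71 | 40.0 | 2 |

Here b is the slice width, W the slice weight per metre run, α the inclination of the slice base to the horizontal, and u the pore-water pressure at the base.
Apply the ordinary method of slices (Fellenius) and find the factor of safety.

FS = 2.08

Ordinary method of slices: FS = Σ[c'·Δl_i + (W_i cosα_i − u_i·Δl_i)·tanφ'] / Σ W_i sinα_i, with Δl_i = b_i / cosα_i.
Slice 1: Δl = 2.6/cos3.0° = 2.604 m; N'_1 = 73·cos3.0° − 10·2.604 = 46.9; c'Δl = 29.94; W sinα = 3.8
Slice 2: Δl = 2.9/cos20.2° = 3.090 m; N'_2 = 166·cos20.2° − 23·3.090 = 84.7; c'Δl = 35.54; W sinα = 57.3
Slice 3: Δl = 2.7/cos40.0° = 3.525 m; N'_3 = 71·cos40.0° − 2·3.525 = 47.3; c'Δl = 40.53; W sinα = 45.6
Σc'Δl = 106.0 kN/m; ΣN' = 178.9 kN/m; ΣW sinα = 106.8 kN/m
Resisting = 106.0 + 178.9·tan33.0° = 106.0 + 116.2 = 222.2 kN/m
FS = 222.2 / 106.8 = 2.081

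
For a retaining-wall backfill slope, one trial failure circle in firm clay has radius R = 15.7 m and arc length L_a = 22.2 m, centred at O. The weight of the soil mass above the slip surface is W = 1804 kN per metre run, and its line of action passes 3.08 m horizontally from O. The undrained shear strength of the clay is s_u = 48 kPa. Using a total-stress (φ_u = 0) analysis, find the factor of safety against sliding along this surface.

Taking moments about the centre O, the resisting moment is provided by the undrained shear strength acting along the arc:
M_R = s_u·L_a·R = 48·22.20·15.7 = 16729.9 kN·m/m
M_D = W·d = 1804·3.08 = 5556.3 kN·m/m
FS = M_R / M_D = 16729.9 / 5556.3 = 3.011

FS = 3.01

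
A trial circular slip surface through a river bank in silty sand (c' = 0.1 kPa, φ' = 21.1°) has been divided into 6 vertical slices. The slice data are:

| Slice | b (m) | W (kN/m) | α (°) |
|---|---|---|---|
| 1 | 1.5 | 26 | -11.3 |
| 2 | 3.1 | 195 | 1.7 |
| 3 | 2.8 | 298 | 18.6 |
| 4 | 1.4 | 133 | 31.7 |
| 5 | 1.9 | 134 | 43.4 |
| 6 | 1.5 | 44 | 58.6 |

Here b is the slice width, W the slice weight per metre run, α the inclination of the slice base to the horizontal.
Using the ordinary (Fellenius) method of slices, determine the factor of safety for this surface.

FS = 0.97

Ordinary method of slices: FS = Σ[c'·Δl_i + (W_i cosα_i)·tanφ'] / Σ W_i sinα_i, with Δl_i = b_i / cosα_i.
Slice 1: Δl = 1.5/cos(-11.3°) = 1.530 m; N'_1 = 26·cos(-11.3°) = 25.5; c'Δl = 0.15; W sinα = -5.1
Slice 2: Δl = 3.1/cos1.7° = 3.101 m; N'_2 = 195·cos1.7° = 194.9; c'Δl = 0.31; W sinα = 5.8
Slice 3: Δl = 2.8/cos18.6° = 2.954 m; N'_3 = 298·cos18.6° = 282.4; c'Δl = 0.30; W sinα = 95.0
Slice 4: Δl = 1.4/cos31.7° = 1.645 m; N'_4 = 133·cos31.7° = 113.2; c'Δl = 0.16; W sinα = 69.9
Slice 5: Δl = 1.9/cos43.4° = 2.615 m; N'_5 = 134·cos43.4° = 97.4; c'Δl = 0.26; W sinα = 92.1
Slice 6: Δl = 1.5/cos58.6° = 2.879 m; N'_6 = 44·cos58.6° = 22.9; c'Δl = 0.29; W sinα = 37.6
Σc'Δl = 1.5 kN/m; ΣN' = 736.3 kN/m; ΣW sinα = 295.3 kN/m
Resisting = 1.5 + 736.3·tan21.1° = 1.5 + 284.1 = 285.6 kN/m
FS = 285.6 / 295.3 = 0.967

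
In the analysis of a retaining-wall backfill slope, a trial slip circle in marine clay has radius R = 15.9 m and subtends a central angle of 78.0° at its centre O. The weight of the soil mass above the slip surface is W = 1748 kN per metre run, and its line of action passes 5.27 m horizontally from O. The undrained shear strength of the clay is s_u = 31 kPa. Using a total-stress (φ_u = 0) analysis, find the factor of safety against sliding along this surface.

Taking moments about the centre O, the resisting moment is provided by the undrained shear strength acting along the arc:
Arc length L_a = R·θ = 15.9·(78.0°·π/180) = 15.9·1.3614 = 21.65 m
M_R = s_u·L_a·R = 31·21.65·15.9 = 10669.1 kN·m/m
M_D = W·d = 1748·5.27 = 9212.0 kN·m/m
FS = M_R / M_D = 10669.1 / 9212.0 = 1.158

FS = 1.16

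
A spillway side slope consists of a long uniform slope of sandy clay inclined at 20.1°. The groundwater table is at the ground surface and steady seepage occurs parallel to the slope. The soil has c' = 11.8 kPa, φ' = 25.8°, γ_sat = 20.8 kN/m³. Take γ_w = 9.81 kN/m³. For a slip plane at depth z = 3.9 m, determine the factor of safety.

With seepage parallel to the slope and the water table at the surface, the effective normal stress on the slip plane uses the buoyant unit weight γ' = γ_sat − γ_w while the driving shear stress uses γ_sat:
FS = [c' + γ' z cos²β tanφ'] / [γ_sat z sinβ cosβ]
γ' = 20.8 − 9.81 = 10.99 kN/m³
Numerator = 11.8 + 10.99·3.9·cos²20.1°·tan25.8° = 11.8 + 10.99·3.9·0.8819·0.4834 = 30.073 kPa
Denominator = 20.8·3.9·sin20.1°·cos20.1° = 20.8·3.9·0.3437·0.9391 = 26.180 kPa
FS = 30.073 / 26.180 = 1.149

FS = 1.15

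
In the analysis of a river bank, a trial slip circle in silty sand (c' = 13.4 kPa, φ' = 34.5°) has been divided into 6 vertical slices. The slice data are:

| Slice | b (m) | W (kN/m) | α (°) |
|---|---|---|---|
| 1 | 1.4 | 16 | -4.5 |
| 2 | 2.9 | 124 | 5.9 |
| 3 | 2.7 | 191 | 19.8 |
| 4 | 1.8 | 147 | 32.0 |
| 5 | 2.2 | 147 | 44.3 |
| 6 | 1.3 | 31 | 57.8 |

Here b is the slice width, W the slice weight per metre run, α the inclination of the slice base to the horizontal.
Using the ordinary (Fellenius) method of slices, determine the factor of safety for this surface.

FS = 2.08

Ordinary method of slices: FS = Σ[c'·Δl_i + (W_i cosα_i)·tanφ'] / Σ W_i sinα_i, with Δl_i = b_i / cosα_i.
Slice 1: Δl = 1.4/cos(-4.5°) = 1.404 m; N'_1 = 16·cos(-4.5°) = 16.0; c'Δl = 18.82; W sinα = -1.3
Slice 2: Δl = 2.9/cos5.9° = 2.915 m; N'_2 = 124·cos5.9° = 123.3; c'Δl = 39.07; W sinα = 12.7
Slice 3: Δl = 2.7/cos19.8° = 2.870 m; N'_3 = 191·cos19.8° = 179.7; c'Δl = 38.45; W sinα = 64.7
Slice 4: Δl = 1.8/cos32.0° = 2.123 m; N'_4 = 147·cos32.0° = 124.7; c'Δl = 28.44; W sinα = 77.9
Slice 5: Δl = 2.2/cos44.3° = 3.074 m; N'_5 = 147·cos44.3° = 105.2; c'Δl = 41.19; W sinα = 102.7
Slice 6: Δl = 1.3/cos57.8° = 2.440 m; N'_6 = 31·cos57.8° = 16.5; c'Δl = 32.69; W sinα = 26.2
Σc'Δl = 198.7 kN/m; ΣN' = 565.4 kN/m; ΣW sinα = 283.0 kN/m
Resisting = 198.7 + 565.4·tan34.5° = 198.7 + 388.6 = 587.2 kN/m
FS = 587.2 / 283.0 = 2.075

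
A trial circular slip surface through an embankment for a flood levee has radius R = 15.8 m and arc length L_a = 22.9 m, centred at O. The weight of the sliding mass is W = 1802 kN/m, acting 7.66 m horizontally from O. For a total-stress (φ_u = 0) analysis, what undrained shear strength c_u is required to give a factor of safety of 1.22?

c_u = 46.5 kPa

FS = c_u·L_a·R / (W·d), so c_u = FS·W·d / (L_a·R).
c_u = 1.22·1802·7.66 / (22.90·15.8) = 16840.1 / 361.82 = 46.54 kPa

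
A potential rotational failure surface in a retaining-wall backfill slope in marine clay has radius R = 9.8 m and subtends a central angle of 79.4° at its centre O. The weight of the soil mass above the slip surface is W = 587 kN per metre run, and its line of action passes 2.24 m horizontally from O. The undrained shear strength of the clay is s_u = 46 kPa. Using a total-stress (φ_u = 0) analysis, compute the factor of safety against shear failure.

FS = 4.66

Taking moments about the centre O, the resisting moment is provided by the undrained shear strength acting along the arc:
Arc length L_a = R·θ = 9.8·(79.4°·π/180) = 9.8·1.3858 = 13.58 m
M_R = s_u·L_a·R = 46·13.58·9.8 = 6122.2 kN·m/m
M_D = W·d = 587·2.24 = 1314.9 kN·m/m
FS = M_R / M_D = 6122.2 / 1314.9 = 4.656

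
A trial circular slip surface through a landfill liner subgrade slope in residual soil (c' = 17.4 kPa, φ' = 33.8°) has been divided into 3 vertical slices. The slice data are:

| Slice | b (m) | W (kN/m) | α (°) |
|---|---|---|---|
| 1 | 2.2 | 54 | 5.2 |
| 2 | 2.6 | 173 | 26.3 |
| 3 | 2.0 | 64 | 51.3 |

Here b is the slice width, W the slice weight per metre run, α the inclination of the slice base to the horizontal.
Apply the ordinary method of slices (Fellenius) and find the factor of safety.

Ordinary method of slices: FS = Σ[c'·Δl_i + (W_i cosα_i)·tanφ'] / Σ W_i sinα_i, with Δl_i = b_i / cosα_i.
Slice 1: Δl = 2.2/cos5.2° = 2.209 m; N'_1 = 54·cos5.2° = 53.8; c'Δl = 38.44; W sinα = 4.9
Slice 2: Δl = 2.6/cos26.3° = 2.900 m; N'_2 = 173·cos26.3° = 155.1; c'Δl = 50.46; W sinα = 76.7
Slice 3: Δl = 2.0/cos51.3° = 3.199 m; N'_3 = 64·cos51.3° = 40.0; c'Δl = 55.66; W sinα = 49.9
Σc'Δl = 144.6 kN/m; ΣN' = 248.9 kN/m; ΣW sinα = 131.5 kN/m
Resisting = 144.6 + 248.9·tan33.8° = 144.6 + 166.6 = 311.2 kN/m
FS = 311.2 / 131.5 = 2.366

FS = 2.37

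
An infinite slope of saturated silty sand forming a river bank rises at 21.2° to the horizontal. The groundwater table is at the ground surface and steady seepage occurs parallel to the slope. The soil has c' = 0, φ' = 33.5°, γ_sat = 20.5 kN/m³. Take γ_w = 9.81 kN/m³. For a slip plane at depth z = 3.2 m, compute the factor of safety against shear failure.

With seepage parallel to the slope and the water table at the surface, the effective normal stress on the slip plane uses the buoyant unit weight γ' = γ_sat − γ_w while the driving shear stress uses γ_sat:
FS = [c' + γ' z cos²β tanφ'] / [γ_sat z sinβ cosβ]
(For c' = 0 this reduces to FS = (γ'/γ_sat)·tanφ'/tanβ.)
γ' = 20.5 − 9.81 = 10.69 kN/m³
Numerator = 0.0 + 10.69·3.2·cos²21.2°·tan33.5° = 0.0 + 10.69·3.2·0.8692·0.6619 = 19.681 kPa
Denominator = 20.5·3.2·sin21.2°·cos21.2° = 20.5·3.2·0.3616·0.9323 = 22.117 kPa
FS = 19.681 / 22.117 = 0.890

FS = 0.89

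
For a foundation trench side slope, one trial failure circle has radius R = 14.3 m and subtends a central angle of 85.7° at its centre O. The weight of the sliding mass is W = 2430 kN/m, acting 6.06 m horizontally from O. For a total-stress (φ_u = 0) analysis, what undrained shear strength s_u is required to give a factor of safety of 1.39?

s_u = 66.9 kPa

FS = s_u·L_a·R / (W·d), so s_u = FS·W·d / (L_a·R).
Arc length L_a = R·θ = 14.3·(85.7°·π/180) = 14.3·1.4957 = 21.39 m
s_u = 1.39·2430·6.06 / (21.39·14.3) = 20468.9 / 305.87 = 66.92 kPa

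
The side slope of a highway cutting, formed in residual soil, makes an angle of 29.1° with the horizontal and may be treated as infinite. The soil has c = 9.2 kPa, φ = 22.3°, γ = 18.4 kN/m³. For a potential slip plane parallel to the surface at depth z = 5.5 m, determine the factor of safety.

For an infinite slope with a slip plane parallel to the surface (no pore pressure): FS = [c + γz cos²β tanφ] / [γz sinβ cosβ].
γz = 18.4·5.5 = 101.20 kN/m²
Numerator = 9.2 + 101.20·cos²29.1°·tan22.3° = 9.2 + 101.20·0.7635·0.4101 = 40.888 kPa
Denominator = 101.20·sin29.1°·cos29.1° = 101.20·0.4863·0.8738 = 43.005 kPa
FS = 40.888 / 43.005 = 0.951

FS = 0.95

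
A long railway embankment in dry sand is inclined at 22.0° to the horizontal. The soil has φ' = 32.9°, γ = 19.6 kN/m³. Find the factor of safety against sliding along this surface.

For a dry cohesionless infinite slope the factor of safety is FS = tanφ' / tanβ.
FS = tan32.9° / tan22.0° = 0.6469 / 0.4040 = 1.601

FS = 1.60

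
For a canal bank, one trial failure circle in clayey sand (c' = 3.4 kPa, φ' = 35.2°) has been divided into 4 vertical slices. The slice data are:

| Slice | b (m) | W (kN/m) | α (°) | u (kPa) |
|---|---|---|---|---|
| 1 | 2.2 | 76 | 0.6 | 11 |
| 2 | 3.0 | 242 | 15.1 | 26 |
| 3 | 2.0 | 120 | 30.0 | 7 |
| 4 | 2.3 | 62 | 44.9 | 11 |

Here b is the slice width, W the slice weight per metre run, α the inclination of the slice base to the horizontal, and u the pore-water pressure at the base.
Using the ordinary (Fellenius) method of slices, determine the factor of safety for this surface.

Ordinary method of slices: FS = Σ[c'·Δl_i + (W_i cosα_i − u_i·Δl_i)·tanφ'] / Σ W_i sinα_i, with Δl_i = b_i / cosα_i.
Slice 1: Δl = 2.2/cos0.6° = 2.200 m; N'_1 = 76·cos0.6° − 11·2.200 = 51.8; c'Δl = 7.48; W sinα = 0.8
Slice 2: Δl = 3.0/cos15.1° = 3.107 m; N'_2 = 242·cos15.1° − 26·3.107 = 152.9; c'Δl = 10.56; W sinα = 63.0
Slice 3: Δl = 2.0/cos30.0° = 2.309 m; N'_3 = 120·cos30.0° − 7·2.309 = 87.8; c'Δl = 7.85; W sinα = 60.0
Slice 4: Δl = 2.3/cos44.9° = 3.247 m; N'_4 = 62·cos44.9° − 11·3.247 = 8.2; c'Δl = 11.04; W sinα = 43.8
Σc'Δl = 36.9 kN/m; ΣN' = 300.6 kN/m; ΣW sinα = 167.6 kN/m
Resisting = 36.9 + 300.6·tan35.2° = 36.9 + 212.1 = 249.0 kN/m
FS = 249.0 / 167.6 = 1.486

FS = 1.49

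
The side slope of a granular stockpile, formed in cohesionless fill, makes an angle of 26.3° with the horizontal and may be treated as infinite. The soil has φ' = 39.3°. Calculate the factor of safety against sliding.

FS = 1.66

For a dry cohesionless infinite slope the factor of safety is FS = tanφ' / tanβ.
FS = tan39.3° / tan26.3° = 0.8185 / 0.4942 = 1.656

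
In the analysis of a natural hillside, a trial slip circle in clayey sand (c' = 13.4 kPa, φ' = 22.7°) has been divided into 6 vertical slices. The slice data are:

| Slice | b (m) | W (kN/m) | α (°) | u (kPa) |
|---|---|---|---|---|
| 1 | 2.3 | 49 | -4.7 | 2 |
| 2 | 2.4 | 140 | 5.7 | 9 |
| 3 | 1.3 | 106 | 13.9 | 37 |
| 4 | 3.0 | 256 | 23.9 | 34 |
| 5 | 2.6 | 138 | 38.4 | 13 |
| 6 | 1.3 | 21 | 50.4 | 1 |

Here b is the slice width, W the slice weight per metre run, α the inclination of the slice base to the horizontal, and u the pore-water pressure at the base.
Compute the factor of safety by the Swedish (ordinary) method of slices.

FS = 1.54

Ordinary method of slices: FS = Σ[c'·Δl_i + (W_i cosα_i − u_i·Δl_i)·tanφ'] / Σ W_i sinα_i, with Δl_i = b_i / cosα_i.
Slice 1: Δl = 2.3/cos(-4.7°) = 2.308 m; N'_1 = 49·cos(-4.7°) − 2·2.308 = 44.2; c'Δl = 30.92; W sinα = -4.0
Slice 2: Δl = 2.4/cos5.7° = 2.412 m; N'_2 = 140·cos5.7° − 9·2.412 = 117.6; c'Δl = 32.32; W sinα = 13.9
Slice 3: Δl = 1.3/cos13.9° = 1.339 m; N'_3 = 106·cos13.9° − 37·1.339 = 53.3; c'Δl = 17.95; W sinα = 25.5
Slice 4: Δl = 3.0/cos23.9° = 3.281 m; N'_4 = 256·cos23.9° − 34·3.281 = 122.5; c'Δl = 43.97; W sinα = 103.7
Slice 5: Δl = 2.6/cos38.4° = 3.318 m; N'_5 = 138·cos38.4° − 13·3.318 = 65.0; c'Δl = 44.46; W sinα = 85.7
Slice 6: Δl = 1.3/cos50.4° = 2.039 m; N'_6 = 21·cos50.4° − 1·2.039 = 11.3; c'Δl = 27.33; W sinα = 16.2
Σc'Δl = 196.9 kN/m; ΣN' = 414.0 kN/m; ΣW sinα = 241.0 kN/m
Resisting = 196.9 + 414.0·tan22.7° = 196.9 + 173.2 = 370.1 kN/m
FS = 370.1 / 241.0 = 1.536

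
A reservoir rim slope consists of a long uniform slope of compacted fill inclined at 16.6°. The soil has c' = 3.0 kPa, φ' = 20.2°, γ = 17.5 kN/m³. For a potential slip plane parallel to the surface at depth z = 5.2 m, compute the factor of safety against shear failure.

For an infinite slope with a slip plane parallel to the surface (no pore pressure): FS = [c' + γz cos²β tanφ'] / [γz sinβ cosβ].
γz = 17.5·5.2 = 91.00 kN/m²
Numerator = 3.0 + 91.00·cos²16.6°·tan20.2° = 3.0 + 91.00·0.9184·0.3679 = 33.749 kPa
Denominator = 91.00·sin16.6°·cos16.6° = 91.00·0.2857·0.9583 = 24.914 kPa
FS = 33.749 / 24.914 = 1.355

FS = 1.35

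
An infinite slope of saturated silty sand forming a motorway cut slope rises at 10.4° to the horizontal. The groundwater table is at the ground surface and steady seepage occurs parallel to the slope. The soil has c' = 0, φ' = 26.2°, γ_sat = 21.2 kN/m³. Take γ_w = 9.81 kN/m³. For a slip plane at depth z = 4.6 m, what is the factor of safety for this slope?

With seepage parallel to the slope and the water table at the surface, the effective normal stress on the slip plane uses the buoyant unit weight γ' = γ_sat − γ_w while the driving shear stress uses γ_sat:
FS = [c' + γ' z cos²β tanφ'] / [γ_sat z sinβ cosβ]
(For c' = 0 this reduces to FS = (γ'/γ_sat)·tanφ'/tanβ.)
γ' = 21.2 − 9.81 = 11.39 kN/m³
Numerator = 0.0 + 11.39·4.6·cos²10.4°·tan26.2° = 0.0 + 11.39·4.6·0.9674·0.4921 = 24.941 kPa
Denominator = 21.2·4.6·sin10.4°·cos10.4° = 21.2·4.6·0.1805·0.9836 = 17.315 kPa
FS = 24.941 / 17.315 = 1.440

FS = 1.44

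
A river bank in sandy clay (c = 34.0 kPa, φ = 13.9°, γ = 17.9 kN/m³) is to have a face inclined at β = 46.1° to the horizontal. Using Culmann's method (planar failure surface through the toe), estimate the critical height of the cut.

H_c = 34.55 m

Culmann's analysis gives the critical failure plane at α_cr = (β + φ)/2 = (46.1 + 13.9)/2 = 30.0°, and the critical height
H_c = (4c/γ) · sinβ cosφ / [1 − cos(β − φ)]
    = (4·34.0/17.9) · sin46.1°·cos13.9° / [1 − cos(32.2°)]
    = 7.598 · 0.7206·0.9707 / [1 − 0.8462]
    = 7.598 · 0.6995 / 0.1538
    = 34.55 m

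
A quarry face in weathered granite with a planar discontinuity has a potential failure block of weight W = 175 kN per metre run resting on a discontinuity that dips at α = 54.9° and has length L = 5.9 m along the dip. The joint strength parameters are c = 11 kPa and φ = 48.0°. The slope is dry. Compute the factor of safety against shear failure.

Resolving the block weight along and normal to the plane and applying the Mohr–Coulomb strength on the joint:
N' = W cosα = 175·cos54.9° = 100.6 kN/m
Driving force T = W sinα = 175·sin54.9° = 143.2 kN/m
Resisting force R = c·L + N'·tanφ = 11·5.9 + 100.6·tan48.0° = 64.9 + 111.8 = 176.7 kN/m
FS = R / T = 176.7 / 143.2 = 1.234

FS = 1.23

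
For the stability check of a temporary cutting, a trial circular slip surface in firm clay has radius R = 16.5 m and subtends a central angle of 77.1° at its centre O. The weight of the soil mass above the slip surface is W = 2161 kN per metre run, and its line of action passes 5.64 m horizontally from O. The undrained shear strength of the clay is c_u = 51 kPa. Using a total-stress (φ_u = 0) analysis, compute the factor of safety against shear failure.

Taking moments about the centre O, the resisting moment is provided by the undrained shear strength acting along the arc:
Arc length L_a = R·θ = 16.5·(77.1°·π/180) = 16.5·1.3456 = 22.20 m
M_R = c_u·L_a·R = 51·22.20·16.5 = 18684.0 kN·m/m
M_D = W·d = 2161·5.64 = 12188.0 kN·m/m
FS = M_R / M_D = 18684.0 / 12188.0 = 1.533

FS = 1.53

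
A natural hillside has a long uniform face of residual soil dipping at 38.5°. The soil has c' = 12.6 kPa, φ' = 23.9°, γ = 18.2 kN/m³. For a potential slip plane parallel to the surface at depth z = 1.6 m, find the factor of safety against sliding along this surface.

FS = 1.45

For an infinite slope with a slip plane parallel to the surface (no pore pressure): FS = [c' + γz cos²β tanφ'] / [γz sinβ cosβ].
γz = 18.2·1.6 = 29.12 kN/m²
Numerator = 12.6 + 29.12·cos²38.5°·tan23.9° = 12.6 + 29.12·0.6125·0.4431 = 20.504 kPa
Denominator = 29.12·sin38.5°·cos38.5° = 29.12·0.6225·0.7826 = 14.187 kPa
FS = 20.504 / 14.187 = 1.445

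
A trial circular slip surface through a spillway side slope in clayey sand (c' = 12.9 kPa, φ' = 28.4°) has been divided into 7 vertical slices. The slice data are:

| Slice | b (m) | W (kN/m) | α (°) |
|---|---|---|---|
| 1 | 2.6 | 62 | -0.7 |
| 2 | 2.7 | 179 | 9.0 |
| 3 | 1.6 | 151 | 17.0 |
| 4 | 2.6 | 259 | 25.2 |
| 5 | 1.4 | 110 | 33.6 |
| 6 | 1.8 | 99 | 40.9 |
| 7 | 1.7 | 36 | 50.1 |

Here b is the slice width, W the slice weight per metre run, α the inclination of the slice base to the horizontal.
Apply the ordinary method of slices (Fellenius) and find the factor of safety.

Ordinary method of slices: FS = Σ[c'·Δl_i + (W_i cosα_i)·tanφ'] / Σ W_i sinα_i, with Δl_i = b_i / cosα_i.
Slice 1: Δl = 2.6/cos(-0.7°) = 2.600 m; N'_1 = 62·cos(-0.7°) = 62.0; c'Δl = 33.54; W sinα = -0.8
Slice 2: Δl = 2.7/cos9.0° = 2.734 m; N'_2 = 179·cos9.0° = 176.8; c'Δl = 35.26; W sinα = 28.0
Slice 3: Δl = 1.6/cos17.0° = 1.673 m; N'_3 = 151·cos17.0° = 144.4; c'Δl = 21.58; W sinα = 44.1
Slice 4: Δl = 2.6/cos25.2° = 2.873 m; N'_4 = 259·cos25.2° = 234.4; c'Δl = 37.07; W sinα = 110.3
Slice 5: Δl = 1.4/cos33.6° = 1.681 m; N'_5 = 110·cos33.6° = 91.6; c'Δl = 21.68; W sinα = 60.9
Slice 6: Δl = 1.8/cos40.9° = 2.381 m; N'_6 = 99·cos40.9° = 74.8; c'Δl = 30.72; W sinα = 64.8
Slice 7: Δl = 1.7/cos50.1° = 2.650 m; N'_7 = 36·cos50.1° = 23.1; c'Δl = 34.19; W sinα = 27.6
Σc'Δl = 214.0 kN/m; ΣN' = 807.1 kN/m; ΣW sinα = 335.0 kN/m
Resisting = 214.0 + 807.1·tan28.4° = 214.0 + 436.4 = 650.4 kN/m
FS = 650.4 / 335.0 = 1.942

FS = 1.94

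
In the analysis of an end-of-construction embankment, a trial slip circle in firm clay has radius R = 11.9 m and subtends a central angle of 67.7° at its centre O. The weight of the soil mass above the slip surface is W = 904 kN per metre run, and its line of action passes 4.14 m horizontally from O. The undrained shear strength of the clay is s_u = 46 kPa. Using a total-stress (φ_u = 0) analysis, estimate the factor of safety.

FS = 2.06

Taking moments about the centre O, the resisting moment is provided by the undrained shear strength acting along the arc:
Arc length L_a = R·θ = 11.9·(67.7°·π/180) = 11.9·1.1816 = 14.06 m
M_R = s_u·L_a·R = 46·14.06·11.9 = 7696.9 kN·m/m
M_D = W·d = 904·4.14 = 3742.6 kN·m/m
FS = M_R / M_D = 7696.9 / 3742.6 = 2.057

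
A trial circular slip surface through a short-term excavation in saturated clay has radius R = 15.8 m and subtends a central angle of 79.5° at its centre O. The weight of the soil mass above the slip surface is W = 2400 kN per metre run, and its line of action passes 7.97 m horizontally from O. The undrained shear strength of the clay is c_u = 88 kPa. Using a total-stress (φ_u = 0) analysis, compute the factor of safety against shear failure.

Taking moments about the centre O, the resisting moment is provided by the undrained shear strength acting along the arc:
Arc length L_a = R·θ = 15.8·(79.5°·π/180) = 15.8·1.3875 = 21.92 m
M_R = c_u·L_a·R = 88·21.92·15.8 = 30481.9 kN·m/m
M_D = W·d = 2400·7.97 = 19128.0 kN·m/m
FS = M_R / M_D = 30481.9 / 19128.0 = 1.594

FS = 1.59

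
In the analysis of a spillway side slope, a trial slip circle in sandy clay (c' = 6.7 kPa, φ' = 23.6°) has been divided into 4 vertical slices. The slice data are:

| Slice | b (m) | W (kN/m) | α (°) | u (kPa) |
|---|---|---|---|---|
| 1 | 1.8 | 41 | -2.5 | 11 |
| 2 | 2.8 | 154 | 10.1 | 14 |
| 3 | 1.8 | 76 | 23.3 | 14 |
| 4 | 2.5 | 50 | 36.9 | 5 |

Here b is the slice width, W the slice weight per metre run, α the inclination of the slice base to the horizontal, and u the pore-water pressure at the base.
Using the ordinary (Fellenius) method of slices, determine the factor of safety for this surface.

FS = 1.79

Ordinary method of slices: FS = Σ[c'·Δl_i + (W_i cosα_i − u_i·Δl_i)·tanφ'] / Σ W_i sinα_i, with Δl_i = b_i / cosα_i.
Slice 1: Δl = 1.8/cos(-2.5°) = 1.802 m; N'_1 = 41·cos(-2.5°) − 11·1.802 = 21.1; c'Δl = 12.07; W sinα = -1.8
Slice 2: Δl = 2.8/cos10.1° = 2.844 m; N'_2 = 154·cos10.1° − 14·2.844 = 111.8; c'Δl = 19.06; W sinα = 27.0
Slice 3: Δl = 1.8/cos23.3° = 1.960 m; N'_3 = 76·cos23.3° − 14·1.960 = 42.4; c'Δl = 13.13; W sinα = 30.1
Slice 4: Δl = 2.5/cos36.9° = 3.126 m; N'_4 = 50·cos36.9° − 5·3.126 = 24.4; c'Δl = 20.95; W sinα = 30.0
Σc'Δl = 65.2 kN/m; ΣN' = 199.7 kN/m; ΣW sinα = 85.3 kN/m
Resisting = 65.2 + 199.7·tan23.6° = 65.2 + 87.2 = 152.4 kN/m
FS = 152.4 / 85.3 = 1.787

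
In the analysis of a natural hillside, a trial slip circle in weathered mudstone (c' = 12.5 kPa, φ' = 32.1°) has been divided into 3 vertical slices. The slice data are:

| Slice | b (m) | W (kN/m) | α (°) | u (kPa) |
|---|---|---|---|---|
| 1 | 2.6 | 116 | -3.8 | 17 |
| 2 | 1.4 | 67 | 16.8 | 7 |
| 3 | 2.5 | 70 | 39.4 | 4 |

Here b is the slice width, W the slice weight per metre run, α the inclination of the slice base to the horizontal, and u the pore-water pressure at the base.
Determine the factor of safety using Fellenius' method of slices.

FS = 3.49

Ordinary method of slices: FS = Σ[c'·Δl_i + (W_i cosα_i − u_i·Δl_i)·tanφ'] / Σ W_i sinα_i, with Δl_i = b_i / cosα_i.
Slice 1: Δl = 2.6/cos(-3.8°) = 2.606 m; N'_1 = 116·cos(-3.8°) − 17·2.606 = 71.4; c'Δl = 32.57; W sinα = -7.7
Slice 2: Δl = 1.4/cos16.8° = 1.462 m; N'_2 = 67·cos16.8° − 7·1.462 = 53.9; c'Δl = 18.28; W sinα = 19.4
Slice 3: Δl = 2.5/cos39.4° = 3.235 m; N'_3 = 70·cos39.4° − 4·3.235 = 41.2; c'Δl = 40.44; W sinα = 44.4
Σc'Δl = 91.3 kN/m; ΣN' = 166.5 kN/m; ΣW sinα = 56.1 kN/m
Resisting = 91.3 + 166.5·tan32.1° = 91.3 + 104.4 = 195.7 kN/m
FS = 195.7 / 56.1 = 3.489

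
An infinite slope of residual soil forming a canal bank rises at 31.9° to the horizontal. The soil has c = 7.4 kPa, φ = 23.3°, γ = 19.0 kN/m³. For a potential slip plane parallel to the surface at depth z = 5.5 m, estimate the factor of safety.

For an infinite slope with a slip plane parallel to the surface (no pore pressure): FS = [c + γz cos²β tanφ] / [γz sinβ cosβ].
γz = 19.0·5.5 = 104.50 kN/m²
Numerator = 7.4 + 104.50·cos²31.9°·tan23.3° = 7.4 + 104.50·0.7208·0.4307 = 39.837 kPa
Denominator = 104.50·sin31.9°·cos31.9° = 104.50·0.5284·0.8490 = 46.882 kPa
FS = 39.837 / 46.882 = 0.850

FS = 0.85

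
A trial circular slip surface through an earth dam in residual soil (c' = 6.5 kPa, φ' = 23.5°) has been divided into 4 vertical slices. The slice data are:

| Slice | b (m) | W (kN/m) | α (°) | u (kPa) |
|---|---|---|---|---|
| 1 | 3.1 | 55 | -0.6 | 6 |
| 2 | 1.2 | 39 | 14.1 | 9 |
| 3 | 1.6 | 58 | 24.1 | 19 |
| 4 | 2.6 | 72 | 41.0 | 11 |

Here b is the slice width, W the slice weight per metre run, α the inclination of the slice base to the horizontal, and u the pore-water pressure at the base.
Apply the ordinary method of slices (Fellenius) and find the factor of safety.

FS = 1.32

Ordinary method of slices: FS = Σ[c'·Δl_i + (W_i cosα_i − u_i·Δl_i)·tanφ'] / Σ W_i sinα_i, with Δl_i = b_i / cosα_i.
Slice 1: Δl = 3.1/cos(-0.6°) = 3.100 m; N'_1 = 55·cos(-0.6°) − 6·3.100 = 36.4; c'Δl = 20.15; W sinα = -0.6
Slice 2: Δl = 1.2/cos14.1° = 1.237 m; N'_2 = 39·cos14.1° − 9·1.237 = 26.7; c'Δl = 8.04; W sinα = 9.5
Slice 3: Δl = 1.6/cos24.1° = 1.753 m; N'_3 = 58·cos24.1° − 19·1.753 = 19.6; c'Δl = 11.39; W sinα = 23.7
Slice 4: Δl = 2.6/cos41.0° = 3.445 m; N'_4 = 72·cos41.0° − 11·3.445 = 16.4; c'Δl = 22.39; W sinα = 47.2
Σc'Δl = 62.0 kN/m; ΣN' = 99.2 kN/m; ΣW sinα = 79.8 kN/m
Resisting = 62.0 + 99.2·tan23.5° = 62.0 + 43.1 = 105.1 kN/m
FS = 105.1 / 79.8 = 1.316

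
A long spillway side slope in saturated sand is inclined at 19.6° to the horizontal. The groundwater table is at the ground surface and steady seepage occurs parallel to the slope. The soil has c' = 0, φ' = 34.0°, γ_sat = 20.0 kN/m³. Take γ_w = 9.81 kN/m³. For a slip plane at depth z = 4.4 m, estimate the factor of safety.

With seepage parallel to the slope and the water table at the surface, the effective normal stress on the slip plane uses the buoyant unit weight γ' = γ_sat − γ_w while the driving shear stress uses γ_sat:
FS = [c' + γ' z cos²β tanφ'] / [γ_sat z sinβ cosβ]
(For c' = 0 this reduces to FS = (γ'/γ_sat)·tanφ'/tanβ.)
γ' = 20.0 − 9.81 = 10.19 kN/m³
Numerator = 0.0 + 10.19·4.4·cos²19.6°·tan34.0° = 0.0 + 10.19·4.4·0.8875·0.6745 = 26.839 kPa
Denominator = 20.0·4.4·sin19.6°·cos19.6° = 20.0·4.4·0.3355·0.9421 = 27.809 kPa
FS = 26.839 / 27.809 = 0.965

FS = 0.97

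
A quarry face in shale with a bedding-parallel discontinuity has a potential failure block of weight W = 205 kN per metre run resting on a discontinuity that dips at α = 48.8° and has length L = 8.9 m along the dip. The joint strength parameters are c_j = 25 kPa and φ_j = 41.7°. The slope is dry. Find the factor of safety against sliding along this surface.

FS = 2.22

Resolving the block weight along and normal to the plane and applying the Mohr–Coulomb strength on the joint:
N' = W cosα = 205·cos48.8° = 135.0 kN/m
Driving force T = W sinα = 205·sin48.8° = 154.2 kN/m
Resisting force R = c_j·L + N'·tanφ_j = 25·8.9 + 135.0·tan41.7° = 222.5 + 120.3 = 342.8 kN/m
FS = R / T = 342.8 / 154.2 = 2.222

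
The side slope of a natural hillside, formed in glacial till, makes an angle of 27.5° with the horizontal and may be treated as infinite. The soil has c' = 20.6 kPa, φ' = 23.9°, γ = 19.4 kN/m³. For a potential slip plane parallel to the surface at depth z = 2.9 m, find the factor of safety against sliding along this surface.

For an infinite slope with a slip plane parallel to the surface (no pore pressure): FS = [c' + γz cos²β tanφ'] / [γz sinβ cosβ].
γz = 19.4·2.9 = 56.26 kN/m²
Numerator = 20.6 + 56.26·cos²27.5°·tan23.9° = 20.6 + 56.26·0.7868·0.4431 = 40.215 kPa
Denominator = 56.26·sin27.5°·cos27.5° = 56.26·0.4617·0.8870 = 23.043 kPa
FS = 40.215 / 23.043 = 1.745

FS = 1.75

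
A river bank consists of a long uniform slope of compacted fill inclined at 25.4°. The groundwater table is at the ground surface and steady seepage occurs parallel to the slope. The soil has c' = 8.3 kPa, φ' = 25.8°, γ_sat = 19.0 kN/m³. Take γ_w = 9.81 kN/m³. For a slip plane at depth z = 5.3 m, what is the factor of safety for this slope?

With seepage parallel to the slope and the water table at the surface, the effective normal stress on the slip plane uses the buoyant unit weight γ' = γ_sat − γ_w while the driving shear stress uses γ_sat:
FS = [c' + γ' z cos²β tanφ'] / [γ_sat z sinβ cosβ]
γ' = 19.0 − 9.81 = 9.19 kN/m³
Numerator = 8.3 + 9.19·5.3·cos²25.4°·tan25.8° = 8.3 + 9.19·5.3·0.8160·0.4834 = 27.514 kPa
Denominator = 19.0·5.3·sin25.4°·cos25.4° = 19.0·5.3·0.4289·0.9033 = 39.018 kPa
FS = 27.514 / 39.018 = 0.705

FS = 0.71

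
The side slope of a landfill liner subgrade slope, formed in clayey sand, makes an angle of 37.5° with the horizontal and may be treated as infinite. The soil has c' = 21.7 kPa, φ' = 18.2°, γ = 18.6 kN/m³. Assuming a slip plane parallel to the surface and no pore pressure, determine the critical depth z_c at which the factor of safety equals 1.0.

Setting FS = 1.00 in FS = [c' + γz cos²β tanφ'] / [γz sinβ cosβ] and solving for z:
z = c' / [γ cosβ (FS·sinβ − cosβ·tanφ')]
  = 21.7 / [18.6·cos37.5°·(1.00·sin37.5° − cos37.5°·tan18.2°)]
  = 21.7 / [18.6·0.7934·(1.00·0.6088 − 0.7934·0.3288)]
  = 21.7 / 5.1340 = 4.227 m

z_c = 4.23 m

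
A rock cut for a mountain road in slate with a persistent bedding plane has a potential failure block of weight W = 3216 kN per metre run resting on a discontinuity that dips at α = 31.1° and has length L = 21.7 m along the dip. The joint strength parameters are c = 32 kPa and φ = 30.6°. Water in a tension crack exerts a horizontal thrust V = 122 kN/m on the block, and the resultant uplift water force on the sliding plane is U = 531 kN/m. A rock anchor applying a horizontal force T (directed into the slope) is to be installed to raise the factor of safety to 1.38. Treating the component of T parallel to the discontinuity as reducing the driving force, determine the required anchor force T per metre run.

Resolving forces along and normal to the sliding plane, with the horizontal anchor force T adding T·sinα to the effective normal force and T·cosα acting up the plane against the driving force:
FS = [cL + (W cosα − U − V sinα + T sinα) tanφ] / [W sinα + V cosα − T cosα]
Without the anchor: N' = 2159.7 kN/m, driving T_d = 1765.6 kN/m, resisting R = 32·21.7 + 2159.7·tan30.6° = 1971.7 kN/m, FS = 1.12.
Setting FS = 1.38 and solving for T:
1.38·(1765.6 − T cos31.1°) = 1971.7 + T sin31.1°·tan30.6°
T·(sin31.1°·tan30.6° + 1.38·cos31.1°) = 1.38·1765.6 − 1971.7
T·(0.5165·0.5914 + 1.38·0.8563) = 2436.6 − 1971.7 = 464.9
T·1.4871 = 464.9
T = 312.6 kN/m

T = 313 kN/m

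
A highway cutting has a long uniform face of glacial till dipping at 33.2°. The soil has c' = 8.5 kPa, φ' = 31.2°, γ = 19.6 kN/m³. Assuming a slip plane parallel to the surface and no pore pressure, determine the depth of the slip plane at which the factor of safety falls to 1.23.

Setting FS = 1.23 in FS = [c' + γz cos²β tanφ'] / [γz sinβ cosβ] and solving for z:
z = c' / [γ cosβ (FS·sinβ − cosβ·tanφ')]
  = 8.5 / [19.6·cos33.2°·(1.23·sin33.2° − cos33.2°·tan31.2°)]
  = 8.5 / [19.6·0.8368·(1.23·0.5476 − 0.8368·0.6056)]
  = 8.5 / 2.7346 = 3.108 m

z = 3.11 m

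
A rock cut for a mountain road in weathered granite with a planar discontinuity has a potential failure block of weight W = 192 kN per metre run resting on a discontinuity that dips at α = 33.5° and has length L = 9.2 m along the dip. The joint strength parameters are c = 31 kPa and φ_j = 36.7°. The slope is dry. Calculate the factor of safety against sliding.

Resolving the block weight along and normal to the plane and applying the Mohr–Coulomb strength on the joint:
N' = W cosα = 192·cos33.5° = 160.1 kN/m
Driving force T = W sinα = 192·sin33.5° = 106.0 kN/m
Resisting force R = c·L + N'·tanφ_j = 31·9.2 + 160.1·tan36.7° = 285.2 + 119.3 = 404.5 kN/m
FS = R / T = 404.5 / 106.0 = 3.817

FS = 3.82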